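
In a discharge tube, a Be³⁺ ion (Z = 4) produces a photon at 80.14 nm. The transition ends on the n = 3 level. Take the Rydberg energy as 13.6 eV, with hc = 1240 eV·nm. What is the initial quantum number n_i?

n_i = 5

The photon energy is ΔE = hc/λ = 1240 / 80.14 = 15.47 eV.
With Z = 4, ΔE = 217.6 × (1/n_f² − 1/n_i²), so 1/n_f² − 1/n_i² = 0.07111.
With n_f = 3: 1/n_i² = 1/9 − 0.07111 = 0.04000, so n_i ≈ 5.00.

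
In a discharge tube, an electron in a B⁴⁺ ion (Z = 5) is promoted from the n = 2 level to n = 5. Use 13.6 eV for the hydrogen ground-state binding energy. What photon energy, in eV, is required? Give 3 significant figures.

The Bohr energies scale as Z², so for Z = 5: E_n = −340.0/n² eV.
E_5 = −340.0/25 = −13.60 eV and E_2 = −340.0/4 = −85.00 eV.
The photon energy is |E_5 − E_2| = 71.4 eV.

71.4 eV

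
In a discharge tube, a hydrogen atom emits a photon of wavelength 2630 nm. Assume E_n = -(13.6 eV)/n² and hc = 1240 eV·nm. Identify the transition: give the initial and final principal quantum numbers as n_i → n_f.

n_i = 6, n_f = 4

The photon energy is ΔE = hc/λ = 1240 / 2630 = 0.4715 eV.
With Z = 1, ΔE = 13.60 × (1/n_f² − 1/n_i²), so 1/n_f² − 1/n_i² = 0.03467.
Trying n_f = 4 gives 1/n_i² = 0.02783, i.e. n_i ≈ 6; this pair matches.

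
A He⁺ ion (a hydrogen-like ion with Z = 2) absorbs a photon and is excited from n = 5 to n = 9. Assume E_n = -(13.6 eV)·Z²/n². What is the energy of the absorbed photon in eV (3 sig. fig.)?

1.50 eV

The Bohr energies scale as Z², so for Z = 2: E_n = −54.40/n² eV.
E_9 = −54.40/81 = −0.6716 eV and E_5 = −54.40/25 = −2.176 eV.
The photon energy is |E_9 − E_5| = 1.50 eV.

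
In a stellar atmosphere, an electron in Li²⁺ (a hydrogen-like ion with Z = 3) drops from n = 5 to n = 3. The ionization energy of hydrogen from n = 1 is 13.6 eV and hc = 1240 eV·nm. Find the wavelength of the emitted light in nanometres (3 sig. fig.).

142 nm

For Z = 3 the level energies scale as Z², so the effective Rydberg energy is 13.6 × 9 = 122.4 eV.
ΔE = 122.4 × (1/3² − 1/5²) = 122.4 × 0.07111 = 8.704 eV.
λ = hc/ΔE = 1240 / 8.704 = 142 nm.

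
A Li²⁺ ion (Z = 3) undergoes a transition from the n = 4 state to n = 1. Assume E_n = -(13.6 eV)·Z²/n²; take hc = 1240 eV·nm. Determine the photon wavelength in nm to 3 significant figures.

10.8 nm

For Z = 3 the level energies scale as Z², so the effective Rydberg energy is 13.6 × 9 = 122.4 eV.
ΔE = 122.4 × (1/1² − 1/4²) = 122.4 × 0.9375 = 114.8 eV.
λ = hc/ΔE = 1240 / 114.8 = 10.8 nm.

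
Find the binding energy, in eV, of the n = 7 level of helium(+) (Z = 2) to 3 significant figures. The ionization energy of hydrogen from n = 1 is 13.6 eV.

1.11 eV

E_n = −13.6 Z²/n² = −54.40/n² eV for Z = 2.
E_7 = −54.40/49 = −1.11 eV, so ionization (to E = 0) requires 1.11 eV.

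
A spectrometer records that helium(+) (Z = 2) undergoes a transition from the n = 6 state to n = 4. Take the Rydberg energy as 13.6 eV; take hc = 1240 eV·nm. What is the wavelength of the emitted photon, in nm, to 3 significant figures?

For Z = 2 the level energies scale as Z², so the effective Rydberg energy is 13.6 × 4 = 54.40 eV.
ΔE = 54.40 × (1/4² − 1/6²) = 54.40 × 0.03472 = 1.889 eV.
λ = hc/ΔE = 1240 / 1.889 = 656 nm.

656 nm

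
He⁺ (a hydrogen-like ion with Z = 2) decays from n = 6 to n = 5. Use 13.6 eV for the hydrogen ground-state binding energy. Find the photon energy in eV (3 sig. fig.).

The Bohr energies scale as Z², so for Z = 2: E_n = −54.40/n² eV.
E_6 = −54.40/36 = −1.511 eV and E_5 = −54.40/25 = −2.176 eV.
The photon energy is |E_6 − E_5| = 0.665 eV.

0.665 eV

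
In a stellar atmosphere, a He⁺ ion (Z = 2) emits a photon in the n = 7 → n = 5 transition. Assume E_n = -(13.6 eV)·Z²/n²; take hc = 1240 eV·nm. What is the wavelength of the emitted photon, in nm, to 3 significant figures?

1160 nm

For Z = 2 the level energies scale as Z², so the effective Rydberg energy is 13.6 × 4 = 54.40 eV.
ΔE = 54.40 × (1/5² − 1/7²) = 54.40 × 0.01959 = 1.066 eV.
λ = hc/ΔE = 1240 / 1.066 = 1160 nm.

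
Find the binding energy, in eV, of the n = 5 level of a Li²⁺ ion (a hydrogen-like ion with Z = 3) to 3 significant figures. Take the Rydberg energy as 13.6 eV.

E_n = −13.6 Z²/n² = −122.4/n² eV for Z = 3.
E_5 = −122.4/25 = −4.90 eV, so ionization (to E = 0) requires 4.90 eV.

4.90 eV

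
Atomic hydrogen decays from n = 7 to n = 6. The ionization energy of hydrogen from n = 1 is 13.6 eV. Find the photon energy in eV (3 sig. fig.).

E_7 = −13.60/49 = −0.2776 eV and E_6 = −13.60/36 = −0.3778 eV.
The photon energy is |E_7 − E_6| = 0.100 eV.

0.100 eV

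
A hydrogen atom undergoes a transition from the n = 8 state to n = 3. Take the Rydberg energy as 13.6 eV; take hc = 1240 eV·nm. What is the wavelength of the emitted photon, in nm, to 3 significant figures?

955 nm

ΔE = 13.60 × (1/3² − 1/8²) = 13.60 × 0.09549 = 1.299 eV.
λ = hc/ΔE = 1240 / 1.299 = 955 nm.
This line belongs to the Paschen series.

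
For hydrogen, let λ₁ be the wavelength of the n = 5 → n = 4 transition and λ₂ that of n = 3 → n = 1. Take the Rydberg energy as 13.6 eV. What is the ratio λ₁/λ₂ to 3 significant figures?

39.5

λ ∝ 1/ΔE ∝ 1/(1/n_f² − 1/n_i²), and the Z² and hc factors cancel in the ratio.
λ₁/λ₂ = (1/1² − 1/3²)/(1/4² − 1/5²) = 0.8889/0.02250 = 39.5.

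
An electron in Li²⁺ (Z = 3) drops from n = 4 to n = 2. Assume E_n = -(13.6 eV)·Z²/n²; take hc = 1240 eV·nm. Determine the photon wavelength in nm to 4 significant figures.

54.03 nm

For Z = 3 the level energies scale as Z², so the effective Rydberg energy is 13.6 × 9 = 122.4 eV.
ΔE = 122.4 × (1/2² − 1/4²) = 122.4 × 0.1875 = 22.95 eV.
λ = hc/ΔE = 1240 / 22.95 = 54.03 nm.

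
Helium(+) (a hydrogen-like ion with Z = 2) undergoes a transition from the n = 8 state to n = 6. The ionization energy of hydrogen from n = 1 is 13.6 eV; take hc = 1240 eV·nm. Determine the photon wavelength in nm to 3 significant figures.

For Z = 2 the level energies scale as Z², so the effective Rydberg energy is 13.6 × 4 = 54.40 eV.
ΔE = 54.40 × (1/6² − 1/8²) = 54.40 × 0.01215 = 0.6611 eV.
λ = hc/ΔE = 1240 / 0.6611 = 1880 nm.

1880 nm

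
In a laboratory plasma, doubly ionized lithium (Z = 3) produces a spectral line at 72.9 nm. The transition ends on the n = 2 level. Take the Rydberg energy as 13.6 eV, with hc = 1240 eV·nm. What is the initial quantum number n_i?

n_i = 3

The photon energy is ΔE = hc/λ = 1240 / 72.9 = 17.01 eV.
With Z = 3, ΔE = 122.4 × (1/n_f² − 1/n_i²), so 1/n_f² − 1/n_i² = 0.1390.
With n_f = 2: 1/n_i² = 1/4 − 0.1390 = 0.1110, so n_i ≈ 3.00.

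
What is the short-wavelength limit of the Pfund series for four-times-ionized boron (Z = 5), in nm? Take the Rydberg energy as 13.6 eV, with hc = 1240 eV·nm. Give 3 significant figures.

The Pfund series has lower level n_f = 5; the series limit corresponds to n_i → ∞.
ΔE_max = 13.6 × 25 / 5² = 13.60 eV.
λ_min = 1240 / 13.60 = 91.2 nm.

91.2 nm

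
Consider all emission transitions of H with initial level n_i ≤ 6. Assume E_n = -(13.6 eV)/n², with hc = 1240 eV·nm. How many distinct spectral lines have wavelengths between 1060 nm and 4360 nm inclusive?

Enumerate all n_i → n_f pairs with 1 ≤ n_f < n_i ≤ 6 and compute λ = 1240 / [13.6·1·(1/n_f² − 1/n_i²)].
Lines falling in [1060, 4360] nm: 6→3 (1094 nm), 5→3 (1282 nm), 4→3 (1876 nm), 6→4 (2626 nm), 5→4 (4052 nm).

5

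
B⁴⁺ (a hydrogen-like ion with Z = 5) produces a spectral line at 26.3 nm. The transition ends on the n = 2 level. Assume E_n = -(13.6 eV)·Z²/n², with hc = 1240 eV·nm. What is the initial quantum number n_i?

The photon energy is ΔE = hc/λ = 1240 / 26.3 = 47.15 eV.
With Z = 5, ΔE = 340.0 × (1/n_f² − 1/n_i²), so 1/n_f² − 1/n_i² = 0.1387.
With n_f = 2: 1/n_i² = 1/4 − 0.1387 = 0.1113, so n_i ≈ 3.00.

n_i = 3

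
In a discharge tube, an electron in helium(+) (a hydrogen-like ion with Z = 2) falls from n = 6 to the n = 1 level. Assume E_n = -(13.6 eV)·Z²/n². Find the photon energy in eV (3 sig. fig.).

The Bohr energies scale as Z², so for Z = 2: E_n = −54.40/n² eV.
E_6 = −54.40/36 = −1.511 eV and E_1 = −54.40/1 = −54.40 eV.
The photon energy is |E_6 − E_1| = 52.9 eV.

52.9 eV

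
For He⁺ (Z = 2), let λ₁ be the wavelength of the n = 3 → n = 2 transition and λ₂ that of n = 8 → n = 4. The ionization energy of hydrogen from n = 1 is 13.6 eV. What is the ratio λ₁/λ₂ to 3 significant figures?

λ ∝ 1/ΔE ∝ 1/(1/n_f² − 1/n_i²), and the Z² and hc factors cancel in the ratio.
λ₁/λ₂ = (1/4² − 1/8²)/(1/2² − 1/3²) = 0.04688/0.1389 = 0.338.

0.338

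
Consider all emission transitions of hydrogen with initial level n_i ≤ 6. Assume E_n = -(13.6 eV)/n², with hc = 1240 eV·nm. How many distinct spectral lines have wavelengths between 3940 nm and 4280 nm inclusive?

Enumerate all n_i → n_f pairs with 1 ≤ n_f < n_i ≤ 6 and compute λ = 1240 / [13.6·1·(1/n_f² − 1/n_i²)].
Lines falling in [3940, 4280] nm: 5→4 (4052 nm).

1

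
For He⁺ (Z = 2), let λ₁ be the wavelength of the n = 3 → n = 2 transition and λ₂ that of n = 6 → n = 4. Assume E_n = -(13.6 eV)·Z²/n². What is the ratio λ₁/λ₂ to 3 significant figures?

0.250

λ ∝ 1/ΔE ∝ 1/(1/n_f² − 1/n_i²), and the Z² and hc factors cancel in the ratio.
λ₁/λ₂ = (1/4² − 1/6²)/(1/2² − 1/3²) = 0.03472/0.1389 = 0.250.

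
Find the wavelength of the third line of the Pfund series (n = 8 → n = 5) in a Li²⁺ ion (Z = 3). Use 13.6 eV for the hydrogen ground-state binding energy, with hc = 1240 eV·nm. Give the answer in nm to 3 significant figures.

416 nm

The Pfund series terminates on n_f = 5; the third line has n_i = 5+3 = 8.
ΔE = 122.4 × (1/5² − 1/8²) = 2.984 eV.
λ = 1240 / 2.984 = 416 nm.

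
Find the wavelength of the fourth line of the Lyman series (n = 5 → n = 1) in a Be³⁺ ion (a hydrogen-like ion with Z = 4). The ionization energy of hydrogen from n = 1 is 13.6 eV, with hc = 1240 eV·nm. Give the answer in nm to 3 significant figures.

5.94 nm

The Lyman series terminates on n_f = 1; the fourth line has n_i = 1+4 = 5.
ΔE = 217.6 × (1/1² − 1/5²) = 208.9 eV.
λ = 1240 / 208.9 = 5.94 nm.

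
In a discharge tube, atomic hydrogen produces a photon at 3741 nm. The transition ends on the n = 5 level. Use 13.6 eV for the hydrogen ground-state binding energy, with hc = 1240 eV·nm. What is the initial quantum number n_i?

The photon energy is ΔE = hc/λ = 1240 / 3741 = 0.3315 eV.
With Z = 1, ΔE = 13.60 × (1/n_f² − 1/n_i²), so 1/n_f² − 1/n_i² = 0.02437.
With n_f = 5: 1/n_i² = 1/25 − 0.02437 = 0.01563, so n_i ≈ 8.00.

n_i = 8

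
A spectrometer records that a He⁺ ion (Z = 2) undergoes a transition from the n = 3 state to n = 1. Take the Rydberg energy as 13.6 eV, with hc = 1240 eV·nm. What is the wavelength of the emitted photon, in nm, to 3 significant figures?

For Z = 2 the level energies scale as Z², so the effective Rydberg energy is 13.6 × 4 = 54.40 eV.
ΔE = 54.40 × (1/1² − 1/3²) = 54.40 × 0.8889 = 48.36 eV.
λ = hc/ΔE = 1240 / 48.36 = 25.6 nm.

25.6 nm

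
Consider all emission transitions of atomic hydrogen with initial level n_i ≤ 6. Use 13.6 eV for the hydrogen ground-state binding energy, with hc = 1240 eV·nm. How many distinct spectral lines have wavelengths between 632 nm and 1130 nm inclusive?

2

Enumerate all n_i → n_f pairs with 1 ≤ n_f < n_i ≤ 6 and compute λ = 1240 / [13.6·1·(1/n_f² − 1/n_i²)].
Lines falling in [632, 1130] nm: 3→2 (656.5 nm), 6→3 (1094 nm).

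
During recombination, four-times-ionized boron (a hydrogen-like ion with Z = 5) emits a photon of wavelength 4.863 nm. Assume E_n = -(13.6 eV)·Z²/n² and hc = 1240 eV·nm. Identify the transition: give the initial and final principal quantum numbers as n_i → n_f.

The photon energy is ΔE = hc/λ = 1240 / 4.863 = 255.0 eV.
With Z = 5, ΔE = 340.0 × (1/n_f² − 1/n_i²), so 1/n_f² − 1/n_i² = 0.7500.
Trying n_f = 1 gives 1/n_i² = 0.2500, i.e. n_i ≈ 2; this pair matches.

n_i = 2, n_f = 1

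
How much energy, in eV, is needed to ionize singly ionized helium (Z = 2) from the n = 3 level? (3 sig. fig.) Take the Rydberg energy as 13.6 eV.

E_n = −13.6 Z²/n² = −54.40/n² eV for Z = 2.
E_3 = −54.40/9 = −6.04 eV, so ionization (to E = 0) requires 6.04 eV.

6.04 eV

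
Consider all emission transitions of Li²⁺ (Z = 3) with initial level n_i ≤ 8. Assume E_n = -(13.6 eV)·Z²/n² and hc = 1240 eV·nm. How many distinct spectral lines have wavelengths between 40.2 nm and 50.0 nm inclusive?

Enumerate all n_i → n_f pairs with 1 ≤ n_f < n_i ≤ 8 and compute λ = 1240 / [13.6·9·(1/n_f² − 1/n_i²)].
Lines falling in [40.2, 50.0] nm: 8→2 (43.22 nm), 7→2 (44.12 nm), 6→2 (45.59 nm), 5→2 (48.24 nm).

4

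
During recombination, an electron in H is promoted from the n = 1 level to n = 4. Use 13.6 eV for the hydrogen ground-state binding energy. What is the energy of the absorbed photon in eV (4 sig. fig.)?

E_4 = −13.60/16 = −0.8500 eV and E_1 = −13.60/1 = −13.60 eV.
The photon energy is |E_4 − E_1| = 12.75 eV.

12.75 eV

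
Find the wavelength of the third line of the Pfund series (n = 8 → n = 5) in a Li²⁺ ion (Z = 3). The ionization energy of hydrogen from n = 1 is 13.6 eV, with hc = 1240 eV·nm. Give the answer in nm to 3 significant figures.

416 nm

The Pfund series terminates on n_f = 5; the third line has n_i = 5+3 = 8.
ΔE = 122.4 × (1/5² − 1/8²) = 2.984 eV.
λ = 1240 / 2.984 = 416 nm.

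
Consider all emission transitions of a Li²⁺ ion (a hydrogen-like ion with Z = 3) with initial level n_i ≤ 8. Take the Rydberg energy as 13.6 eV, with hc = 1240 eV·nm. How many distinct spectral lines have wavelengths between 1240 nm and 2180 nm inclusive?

Enumerate all n_i → n_f pairs with 1 ≤ n_f < n_i ≤ 8 and compute λ = 1240 / [13.6·9·(1/n_f² − 1/n_i²)].
Lines falling in [1240, 2180] nm: 7→6 (1375 nm), 8→7 (2118 nm).

2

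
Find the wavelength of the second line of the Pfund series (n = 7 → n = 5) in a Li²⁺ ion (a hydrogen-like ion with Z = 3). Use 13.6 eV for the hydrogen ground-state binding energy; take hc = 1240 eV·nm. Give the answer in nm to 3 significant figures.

517 nm

The Pfund series terminates on n_f = 5; the second line has n_i = 5+2 = 7.
ΔE = 122.4 × (1/5² − 1/7²) = 2.398 eV.
λ = 1240 / 2.398 = 517 nm.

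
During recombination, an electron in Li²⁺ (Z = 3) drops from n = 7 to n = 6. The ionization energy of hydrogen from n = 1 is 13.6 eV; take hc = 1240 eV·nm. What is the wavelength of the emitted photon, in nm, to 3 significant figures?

For Z = 3 the level energies scale as Z², so the effective Rydberg energy is 13.6 × 9 = 122.4 eV.
ΔE = 122.4 × (1/6² − 1/7²) = 122.4 × 0.007370 = 0.9020 eV.
λ = hc/ΔE = 1240 / 0.9020 = 1370 nm.

1370 nm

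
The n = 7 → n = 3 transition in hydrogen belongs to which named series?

The series is set by the lower level: n_f = 3 is the Paschen series.

Paschen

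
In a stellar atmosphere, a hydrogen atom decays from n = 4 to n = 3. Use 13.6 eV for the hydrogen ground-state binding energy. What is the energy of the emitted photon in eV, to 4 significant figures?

E_4 = −13.60/16 = −0.8500 eV and E_3 = −13.60/9 = −1.511 eV.
The photon energy is |E_4 − E_3| = 0.6611 eV.

0.6611 eV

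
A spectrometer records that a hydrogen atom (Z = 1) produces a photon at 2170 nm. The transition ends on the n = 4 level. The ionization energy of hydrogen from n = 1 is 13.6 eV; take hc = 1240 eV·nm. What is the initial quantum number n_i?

The photon energy is ΔE = hc/λ = 1240 / 2170 = 0.5714 eV.
With Z = 1, ΔE = 13.60 × (1/n_f² − 1/n_i²), so 1/n_f² − 1/n_i² = 0.04202.
With n_f = 4: 1/n_i² = 1/16 − 0.04202 = 0.02048, so n_i ≈ 6.99.

n_i = 7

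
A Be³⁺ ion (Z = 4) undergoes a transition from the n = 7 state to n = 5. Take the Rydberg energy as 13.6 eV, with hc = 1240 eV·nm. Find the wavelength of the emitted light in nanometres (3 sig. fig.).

For Z = 4 the level energies scale as Z², so the effective Rydberg energy is 13.6 × 16 = 217.6 eV.
ΔE = 217.6 × (1/5² − 1/7²) = 217.6 × 0.01959 = 4.263 eV.
λ = hc/ΔE = 1240 / 4.263 = 291 nm.

291 nm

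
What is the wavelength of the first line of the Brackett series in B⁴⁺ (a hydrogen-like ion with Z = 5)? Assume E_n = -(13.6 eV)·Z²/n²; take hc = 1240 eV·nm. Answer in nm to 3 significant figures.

The Brackett series terminates on n_f = 4; the first line has n_i = 4+1 = 5.
ΔE = 340.0 × (1/4² − 1/5²) = 7.650 eV.
λ = 1240 / 7.650 = 162 nm.

162 nm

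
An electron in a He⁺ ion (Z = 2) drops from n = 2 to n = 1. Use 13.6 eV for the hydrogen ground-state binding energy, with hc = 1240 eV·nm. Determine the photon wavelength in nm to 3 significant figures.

For Z = 2 the level energies scale as Z², so the effective Rydberg energy is 13.6 × 4 = 54.40 eV.
ΔE = 54.40 × (1/1² − 1/2²) = 54.40 × 0.7500 = 40.80 eV.
λ = hc/ΔE = 1240 / 40.80 = 30.4 nm.

30.4 nm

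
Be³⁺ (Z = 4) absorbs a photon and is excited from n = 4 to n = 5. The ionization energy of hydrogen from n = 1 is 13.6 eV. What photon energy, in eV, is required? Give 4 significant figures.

4.896 eV

The Bohr energies scale as Z², so for Z = 4: E_n = −217.6/n² eV.
E_5 = −217.6/25 = −8.704 eV and E_4 = −217.6/16 = −13.60 eV.
The photon energy is |E_5 − E_4| = 4.896 eV.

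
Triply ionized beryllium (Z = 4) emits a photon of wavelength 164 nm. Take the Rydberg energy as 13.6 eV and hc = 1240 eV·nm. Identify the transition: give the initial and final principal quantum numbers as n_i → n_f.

The photon energy is ΔE = hc/λ = 1240 / 164 = 7.561 eV.
With Z = 4, ΔE = 217.6 × (1/n_f² − 1/n_i²), so 1/n_f² − 1/n_i² = 0.03475.
Trying n_f = 4 gives 1/n_i² = 0.02775, i.e. n_i ≈ 6; this pair matches.

n_i = 6, n_f = 4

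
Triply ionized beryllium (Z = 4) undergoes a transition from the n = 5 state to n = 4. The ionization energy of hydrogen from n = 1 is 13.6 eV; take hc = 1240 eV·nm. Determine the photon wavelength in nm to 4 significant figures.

For Z = 4 the level energies scale as Z², so the effective Rydberg energy is 13.6 × 16 = 217.6 eV.
ΔE = 217.6 × (1/4² − 1/5²) = 217.6 × 0.02250 = 4.896 eV.
λ = hc/ΔE = 1240 / 4.896 = 253.3 nm.

253.3 nm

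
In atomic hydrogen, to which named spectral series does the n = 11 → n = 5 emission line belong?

The series is set by the lower level: n_f = 5 is the Pfund series.

Pfund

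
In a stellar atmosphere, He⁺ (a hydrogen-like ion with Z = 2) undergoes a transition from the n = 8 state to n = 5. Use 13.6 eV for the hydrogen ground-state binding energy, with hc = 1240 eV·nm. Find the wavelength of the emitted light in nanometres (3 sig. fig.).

935 nm

For Z = 2 the level energies scale as Z², so the effective Rydberg energy is 13.6 × 4 = 54.40 eV.
ΔE = 54.40 × (1/5² − 1/8²) = 54.40 × 0.02438 = 1.326 eV.
λ = hc/ΔE = 1240 / 1.326 = 935 nm.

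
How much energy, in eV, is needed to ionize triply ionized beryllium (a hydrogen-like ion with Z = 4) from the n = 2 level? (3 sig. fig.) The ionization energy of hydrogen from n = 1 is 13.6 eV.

E_n = −13.6 Z²/n² = −217.6/n² eV for Z = 4.
E_2 = −217.6/4 = −54.4 eV, so ionization (to E = 0) requires 54.4 eV.

54.4 eV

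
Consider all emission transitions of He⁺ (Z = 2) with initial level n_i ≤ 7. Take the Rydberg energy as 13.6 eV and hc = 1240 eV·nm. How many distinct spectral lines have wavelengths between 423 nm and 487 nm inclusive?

Enumerate all n_i → n_f pairs with 1 ≤ n_f < n_i ≤ 7 and compute λ = 1240 / [13.6·4·(1/n_f² − 1/n_i²)].
Lines falling in [423, 487] nm: 4→3 (468.9 nm).

1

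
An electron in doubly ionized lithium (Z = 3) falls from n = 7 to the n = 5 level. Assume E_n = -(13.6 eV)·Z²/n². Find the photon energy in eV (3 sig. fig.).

2.40 eV

The Bohr energies scale as Z², so for Z = 3: E_n = −122.4/n² eV.
E_7 = −122.4/49 = −2.498 eV and E_5 = −122.4/25 = −4.896 eV.
The photon energy is |E_7 − E_5| = 2.40 eV.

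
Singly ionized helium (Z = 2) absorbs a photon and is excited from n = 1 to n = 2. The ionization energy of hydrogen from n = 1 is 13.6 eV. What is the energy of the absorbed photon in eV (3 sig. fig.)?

The Bohr energies scale as Z², so for Z = 2: E_n = −54.40/n² eV.
E_2 = −54.40/4 = −13.60 eV and E_1 = −54.40/1 = −54.40 eV.
The photon energy is |E_2 − E_1| = 40.8 eV.

40.8 eV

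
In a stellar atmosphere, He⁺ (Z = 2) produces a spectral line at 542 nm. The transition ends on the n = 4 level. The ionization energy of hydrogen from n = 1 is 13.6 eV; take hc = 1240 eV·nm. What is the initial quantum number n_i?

The photon energy is ΔE = hc/λ = 1240 / 542 = 2.288 eV.
With Z = 2, ΔE = 54.40 × (1/n_f² − 1/n_i²), so 1/n_f² − 1/n_i² = 0.04206.
With n_f = 4: 1/n_i² = 1/16 − 0.04206 = 0.02044, so n_i ≈ 6.99.

n_i = 7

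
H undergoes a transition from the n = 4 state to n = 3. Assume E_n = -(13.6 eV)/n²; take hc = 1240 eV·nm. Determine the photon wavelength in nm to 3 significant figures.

ΔE = 13.60 × (1/3² − 1/4²) = 13.60 × 0.04861 = 0.6611 eV.
λ = hc/ΔE = 1240 / 0.6611 = 1880 nm.

1880 nm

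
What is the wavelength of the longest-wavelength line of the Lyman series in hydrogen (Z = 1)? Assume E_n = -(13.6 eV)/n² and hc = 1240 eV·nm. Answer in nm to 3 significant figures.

122 nm

The Lyman series terminates on n_f = 1; the first line has n_i = 1+1 = 2.
ΔE = 13.60 × (1/1² − 1/2²) = 10.20 eV.
λ = 1240 / 10.20 = 122 nm.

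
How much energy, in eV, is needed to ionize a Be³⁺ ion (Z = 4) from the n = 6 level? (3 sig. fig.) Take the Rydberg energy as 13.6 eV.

6.04 eV

E_n = −13.6 Z²/n² = −217.6/n² eV for Z = 4.
E_6 = −217.6/36 = −6.04 eV, so ionization (to E = 0) requires 6.04 eV.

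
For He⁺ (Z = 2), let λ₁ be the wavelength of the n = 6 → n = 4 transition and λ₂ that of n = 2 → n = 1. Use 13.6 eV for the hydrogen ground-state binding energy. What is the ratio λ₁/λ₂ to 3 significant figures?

λ ∝ 1/ΔE ∝ 1/(1/n_f² − 1/n_i²), and the Z² and hc factors cancel in the ratio.
λ₁/λ₂ = (1/1² − 1/2²)/(1/4² − 1/6²) = 0.7500/0.03472 = 21.6.

21.6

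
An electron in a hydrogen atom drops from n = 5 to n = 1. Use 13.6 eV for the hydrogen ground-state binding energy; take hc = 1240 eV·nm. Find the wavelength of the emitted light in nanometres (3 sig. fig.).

ΔE = 13.60 × (1/1² − 1/5²) = 13.60 × 0.9600 = 13.06 eV.
λ = hc/ΔE = 1240 / 13.06 = 95.0 nm.

95.0 nm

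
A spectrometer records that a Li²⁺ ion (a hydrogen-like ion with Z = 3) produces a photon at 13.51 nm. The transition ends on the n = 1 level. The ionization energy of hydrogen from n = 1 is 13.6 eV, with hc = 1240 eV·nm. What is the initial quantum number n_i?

The photon energy is ΔE = hc/λ = 1240 / 13.51 = 91.78 eV.
With Z = 3, ΔE = 122.4 × (1/n_f² − 1/n_i²), so 1/n_f² − 1/n_i² = 0.7499.
With n_f = 1: 1/n_i² = 1/1 − 0.7499 = 0.2501, so n_i ≈ 2.00.

n_i = 2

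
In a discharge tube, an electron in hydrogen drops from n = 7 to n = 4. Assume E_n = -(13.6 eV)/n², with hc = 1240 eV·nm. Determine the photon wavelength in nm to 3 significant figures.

ΔE = 13.60 × (1/4² − 1/7²) = 13.60 × 0.04209 = 0.5724 eV.
λ = hc/ΔE = 1240 / 0.5724 = 2170 nm.

2170 nm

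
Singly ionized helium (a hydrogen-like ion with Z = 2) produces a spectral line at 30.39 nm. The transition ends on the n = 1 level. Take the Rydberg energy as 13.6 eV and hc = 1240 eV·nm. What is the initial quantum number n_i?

n_i = 2

The photon energy is ΔE = hc/λ = 1240 / 30.39 = 40.80 eV.
With Z = 2, ΔE = 54.40 × (1/n_f² − 1/n_i²), so 1/n_f² − 1/n_i² = 0.7501.
With n_f = 1: 1/n_i² = 1/1 − 0.7501 = 0.2499, so n_i ≈ 2.00.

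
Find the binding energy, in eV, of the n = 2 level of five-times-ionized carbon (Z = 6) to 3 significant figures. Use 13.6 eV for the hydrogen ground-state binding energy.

E_n = −13.6 Z²/n² = −489.6/n² eV for Z = 6.
E_2 = −489.6/4 = −122 eV, so ionization (to E = 0) requires 122 eV.

122 eV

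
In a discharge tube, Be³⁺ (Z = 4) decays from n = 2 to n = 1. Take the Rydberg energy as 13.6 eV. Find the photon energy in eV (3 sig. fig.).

163 eV

The Bohr energies scale as Z², so for Z = 4: E_n = −217.6/n² eV.
E_2 = −217.6/4 = −54.40 eV and E_1 = −217.6/1 = −217.6 eV.
The photon energy is |E_2 − E_1| = 163 eV.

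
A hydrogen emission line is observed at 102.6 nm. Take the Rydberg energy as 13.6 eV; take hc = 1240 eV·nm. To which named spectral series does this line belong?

Lyman

ΔE = 1240/102.6 = 12.09 eV.
This matches 13.6 × (1/1² − 1/3²), so n_f = 1: the Lyman series.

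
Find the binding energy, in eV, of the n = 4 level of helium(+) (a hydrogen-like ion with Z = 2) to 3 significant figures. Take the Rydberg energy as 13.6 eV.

E_n = −13.6 Z²/n² = −54.40/n² eV for Z = 2.
E_4 = −54.40/16 = −3.40 eV, so ionization (to E = 0) requires 3.40 eV.

3.40 eV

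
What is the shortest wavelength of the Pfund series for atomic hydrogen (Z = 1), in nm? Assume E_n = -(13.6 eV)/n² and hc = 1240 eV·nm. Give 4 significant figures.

2279 nm

The Pfund series has lower level n_f = 5; the series limit corresponds to n_i → ∞.
ΔE_max = 13.6 × 1 / 5² = 0.5440 eV.
λ_min = 1240 / 0.5440 = 2279 nm.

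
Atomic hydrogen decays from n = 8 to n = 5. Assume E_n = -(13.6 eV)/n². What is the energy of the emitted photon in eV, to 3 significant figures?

0.332 eV

E_8 = −13.60/64 = −0.2125 eV and E_5 = −13.60/25 = −0.5440 eV.
The photon energy is |E_8 − E_5| = 0.332 eV.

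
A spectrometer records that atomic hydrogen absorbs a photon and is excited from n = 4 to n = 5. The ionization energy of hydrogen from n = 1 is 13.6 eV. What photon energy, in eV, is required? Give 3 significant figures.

0.306 eV

E_5 = −13.60/25 = −0.5440 eV and E_4 = −13.60/16 = −0.8500 eV.
The photon energy is |E_5 − E_4| = 0.306 eV.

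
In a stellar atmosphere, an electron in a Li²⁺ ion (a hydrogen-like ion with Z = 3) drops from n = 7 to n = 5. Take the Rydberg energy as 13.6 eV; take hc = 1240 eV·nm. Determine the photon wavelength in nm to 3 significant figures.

For Z = 3 the level energies scale as Z², so the effective Rydberg energy is 13.6 × 9 = 122.4 eV.
ΔE = 122.4 × (1/5² − 1/7²) = 122.4 × 0.01959 = 2.398 eV.
λ = hc/ΔE = 1240 / 2.398 = 517 nm.

517 nm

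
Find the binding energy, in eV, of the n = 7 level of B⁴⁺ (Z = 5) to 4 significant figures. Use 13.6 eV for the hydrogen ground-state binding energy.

E_n = −13.6 Z²/n² = −340.0/n² eV for Z = 5.
E_7 = −340.0/49 = −6.939 eV, so ionization (to E = 0) requires 6.939 eV.

6.939 eV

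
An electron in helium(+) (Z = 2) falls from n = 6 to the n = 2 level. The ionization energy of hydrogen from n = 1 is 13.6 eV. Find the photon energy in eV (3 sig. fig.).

The Bohr energies scale as Z², so for Z = 2: E_n = −54.40/n² eV.
E_6 = −54.40/36 = −1.511 eV and E_2 = −54.40/4 = −13.60 eV.
The photon energy is |E_6 − E_2| = 12.1 eV.

12.1 eV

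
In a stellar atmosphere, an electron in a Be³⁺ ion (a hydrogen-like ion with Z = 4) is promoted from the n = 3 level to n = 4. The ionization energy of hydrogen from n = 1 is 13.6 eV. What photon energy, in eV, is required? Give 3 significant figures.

The Bohr energies scale as Z², so for Z = 4: E_n = −217.6/n² eV.
E_4 = −217.6/16 = −13.60 eV and E_3 = −217.6/9 = −24.18 eV.
The photon energy is |E_4 − E_3| = 10.6 eV.

10.6 eV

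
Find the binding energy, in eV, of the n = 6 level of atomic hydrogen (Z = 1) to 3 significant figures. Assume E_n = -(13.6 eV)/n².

E_6 = −13.60/36 = −0.378 eV, so ionization (to E = 0) requires 0.378 eV.

0.378 eV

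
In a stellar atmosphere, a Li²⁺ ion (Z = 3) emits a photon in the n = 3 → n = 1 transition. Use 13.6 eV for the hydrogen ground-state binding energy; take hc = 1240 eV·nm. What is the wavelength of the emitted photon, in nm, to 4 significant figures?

11.40 nm

For Z = 3 the level energies scale as Z², so the effective Rydberg energy is 13.6 × 9 = 122.4 eV.
ΔE = 122.4 × (1/1² − 1/3²) = 122.4 × 0.8889 = 108.8 eV.
λ = hc/ΔE = 1240 / 108.8 = 11.40 nm.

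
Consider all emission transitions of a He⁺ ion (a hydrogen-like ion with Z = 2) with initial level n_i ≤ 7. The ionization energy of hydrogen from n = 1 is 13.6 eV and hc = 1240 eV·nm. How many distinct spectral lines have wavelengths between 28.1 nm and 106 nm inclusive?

3

Enumerate all n_i → n_f pairs with 1 ≤ n_f < n_i ≤ 7 and compute λ = 1240 / [13.6·4·(1/n_f² − 1/n_i²)].
Lines falling in [28.1, 106] nm: 2→1 (30.39 nm), 7→2 (99.28 nm), 6→2 (102.6 nm).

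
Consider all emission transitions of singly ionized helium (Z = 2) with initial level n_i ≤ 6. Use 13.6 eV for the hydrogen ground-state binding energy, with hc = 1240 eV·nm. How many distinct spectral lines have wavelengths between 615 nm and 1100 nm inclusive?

2

Enumerate all n_i → n_f pairs with 1 ≤ n_f < n_i ≤ 6 and compute λ = 1240 / [13.6·4·(1/n_f² − 1/n_i²)].
Lines falling in [615, 1100] nm: 6→4 (656.5 nm), 5→4 (1013 nm).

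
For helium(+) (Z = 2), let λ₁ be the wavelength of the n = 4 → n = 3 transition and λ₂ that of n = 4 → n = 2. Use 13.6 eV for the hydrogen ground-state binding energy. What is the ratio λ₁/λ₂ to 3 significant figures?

λ ∝ 1/ΔE ∝ 1/(1/n_f² − 1/n_i²), and the Z² and hc factors cancel in the ratio.
λ₁/λ₂ = (1/2² − 1/4²)/(1/3² − 1/4²) = 0.1875/0.04861 = 3.86.

3.86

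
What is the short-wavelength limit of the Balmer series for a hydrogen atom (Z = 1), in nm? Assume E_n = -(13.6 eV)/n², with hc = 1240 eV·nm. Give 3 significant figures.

365 nm

The Balmer series has lower level n_f = 2; the series limit corresponds to n_i → ∞.
ΔE_max = 13.6 × 1 / 2² = 3.400 eV.
λ_min = 1240 / 3.400 = 365 nm.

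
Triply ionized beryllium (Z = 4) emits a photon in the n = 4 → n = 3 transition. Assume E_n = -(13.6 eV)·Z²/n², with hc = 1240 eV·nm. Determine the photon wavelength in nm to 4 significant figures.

For Z = 4 the level energies scale as Z², so the effective Rydberg energy is 13.6 × 16 = 217.6 eV.
ΔE = 217.6 × (1/3² − 1/4²) = 217.6 × 0.04861 = 10.58 eV.
λ = hc/ΔE = 1240 / 10.58 = 117.2 nm.

117.2 nm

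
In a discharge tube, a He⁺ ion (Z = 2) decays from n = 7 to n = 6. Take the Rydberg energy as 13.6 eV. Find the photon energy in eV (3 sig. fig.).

The Bohr energies scale as Z², so for Z = 2: E_n = −54.40/n² eV.
E_7 = −54.40/49 = −1.110 eV and E_6 = −54.40/36 = −1.511 eV.
The photon energy is |E_7 − E_6| = 0.401 eV.

0.401 eV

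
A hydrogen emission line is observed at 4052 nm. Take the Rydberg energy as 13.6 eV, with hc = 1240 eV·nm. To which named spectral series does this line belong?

ΔE = 1240/4052 = 0.3060 eV.
This matches 13.6 × (1/4² − 1/5²), so n_f = 4: the Brackett series.

Brackett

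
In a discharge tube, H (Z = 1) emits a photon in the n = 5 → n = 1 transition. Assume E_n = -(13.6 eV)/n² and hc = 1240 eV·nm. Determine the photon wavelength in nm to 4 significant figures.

ΔE = 13.60 × (1/1² − 1/5²) = 13.60 × 0.9600 = 13.06 eV.
λ = hc/ΔE = 1240 / 13.06 = 94.98 nm.
This line belongs to the Lyman series.

94.98 nm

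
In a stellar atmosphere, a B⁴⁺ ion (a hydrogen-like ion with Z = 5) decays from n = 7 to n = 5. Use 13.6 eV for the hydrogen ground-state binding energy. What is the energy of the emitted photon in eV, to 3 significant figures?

The Bohr energies scale as Z², so for Z = 5: E_n = −340.0/n² eV.
E_7 = −340.0/49 = −6.939 eV and E_5 = −340.0/25 = −13.60 eV.
The photon energy is |E_7 − E_5| = 6.66 eV.

6.66 eV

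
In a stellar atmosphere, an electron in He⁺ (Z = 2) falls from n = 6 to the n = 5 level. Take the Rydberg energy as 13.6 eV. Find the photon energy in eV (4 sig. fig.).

The Bohr energies scale as Z², so for Z = 2: E_n = −54.40/n² eV.
E_6 = −54.40/36 = −1.511 eV and E_5 = −54.40/25 = −2.176 eV.
The photon energy is |E_6 − E_5| = 0.6649 eV.

0.6649 eV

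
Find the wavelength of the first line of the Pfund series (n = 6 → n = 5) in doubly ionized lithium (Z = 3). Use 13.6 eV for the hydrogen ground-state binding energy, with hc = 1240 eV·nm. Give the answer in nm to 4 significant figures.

The Pfund series terminates on n_f = 5; the first line has n_i = 5+1 = 6.
ΔE = 122.4 × (1/5² − 1/6²) = 1.496 eV.
λ = 1240 / 1.496 = 828.9 nm.

828.9 nm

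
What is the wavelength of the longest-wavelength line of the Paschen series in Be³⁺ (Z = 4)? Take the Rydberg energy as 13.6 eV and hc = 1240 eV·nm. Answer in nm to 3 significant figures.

The Paschen series terminates on n_f = 3; the first line has n_i = 3+1 = 4.
ΔE = 217.6 × (1/3² − 1/4²) = 10.58 eV.
λ = 1240 / 10.58 = 117 nm.

117 nm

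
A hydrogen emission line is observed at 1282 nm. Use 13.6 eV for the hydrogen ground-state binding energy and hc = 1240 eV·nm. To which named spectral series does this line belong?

Paschen

ΔE = 1240/1282 = 0.9672 eV.
This matches 13.6 × (1/3² − 1/5²), so n_f = 3: the Paschen series.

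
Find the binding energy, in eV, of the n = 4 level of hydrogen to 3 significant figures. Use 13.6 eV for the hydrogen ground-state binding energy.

E_4 = −13.60/16 = −0.850 eV, so ionization (to E = 0) requires 0.850 eV.

0.850 eV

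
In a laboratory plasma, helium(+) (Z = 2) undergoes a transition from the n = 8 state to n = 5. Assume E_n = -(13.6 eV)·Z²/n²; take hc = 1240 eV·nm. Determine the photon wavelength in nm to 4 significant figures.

935.1 nm

For Z = 2 the level energies scale as Z², so the effective Rydberg energy is 13.6 × 4 = 54.40 eV.
ΔE = 54.40 × (1/5² − 1/8²) = 54.40 × 0.02438 = 1.326 eV.
λ = hc/ΔE = 1240 / 1.326 = 935.1 nm.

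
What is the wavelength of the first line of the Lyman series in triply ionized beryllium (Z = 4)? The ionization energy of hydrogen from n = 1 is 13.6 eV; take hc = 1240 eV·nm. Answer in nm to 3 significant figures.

7.60 nm

The Lyman series terminates on n_f = 1; the first line has n_i = 1+1 = 2.
ΔE = 217.6 × (1/1² − 1/2²) = 163.2 eV.
λ = 1240 / 163.2 = 7.60 nm.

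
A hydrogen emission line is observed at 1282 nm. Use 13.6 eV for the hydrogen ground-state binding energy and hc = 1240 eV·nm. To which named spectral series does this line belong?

ΔE = 1240/1282 = 0.9672 eV.
This matches 13.6 × (1/3² − 1/5²), so n_f = 3: the Paschen series.

Paschen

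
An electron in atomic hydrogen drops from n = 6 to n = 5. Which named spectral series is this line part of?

The series is set by the lower level: n_f = 5 is the Pfund series.

Pfund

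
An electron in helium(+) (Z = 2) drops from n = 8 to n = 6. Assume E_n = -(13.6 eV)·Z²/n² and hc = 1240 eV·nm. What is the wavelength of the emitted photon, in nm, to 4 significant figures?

1876 nm

For Z = 2 the level energies scale as Z², so the effective Rydberg energy is 13.6 × 4 = 54.40 eV.
ΔE = 54.40 × (1/6² − 1/8²) = 54.40 × 0.01215 = 0.6611 eV.
λ = hc/ΔE = 1240 / 0.6611 = 1876 nm.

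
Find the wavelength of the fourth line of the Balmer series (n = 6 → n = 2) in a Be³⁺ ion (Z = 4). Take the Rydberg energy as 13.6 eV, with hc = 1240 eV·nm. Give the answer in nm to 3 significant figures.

25.6 nm

The Balmer series terminates on n_f = 2; the fourth line has n_i = 2+4 = 6.
ΔE = 217.6 × (1/2² − 1/6²) = 48.36 eV.
λ = 1240 / 48.36 = 25.6 nm.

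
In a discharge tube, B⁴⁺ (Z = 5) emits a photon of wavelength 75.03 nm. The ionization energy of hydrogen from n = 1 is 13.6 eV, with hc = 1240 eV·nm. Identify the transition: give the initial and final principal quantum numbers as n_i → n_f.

n_i = 4, n_f = 3

The photon energy is ΔE = hc/λ = 1240 / 75.03 = 16.53 eV.
With Z = 5, ΔE = 340.0 × (1/n_f² − 1/n_i²), so 1/n_f² − 1/n_i² = 0.04861.
Trying n_f = 3 gives 1/n_i² = 0.06250, i.e. n_i ≈ 4; this pair matches.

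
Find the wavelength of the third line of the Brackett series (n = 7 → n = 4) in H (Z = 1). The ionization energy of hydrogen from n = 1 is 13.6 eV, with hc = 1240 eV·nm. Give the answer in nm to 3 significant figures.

The Brackett series terminates on n_f = 4; the third line has n_i = 4+3 = 7.
ΔE = 13.60 × (1/4² − 1/7²) = 0.5724 eV.
λ = 1240 / 0.5724 = 2170 nm.

2170 nm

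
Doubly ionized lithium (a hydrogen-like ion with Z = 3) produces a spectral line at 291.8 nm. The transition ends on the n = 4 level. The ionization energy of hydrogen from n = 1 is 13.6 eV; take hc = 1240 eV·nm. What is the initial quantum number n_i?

n_i = 6

The photon energy is ΔE = hc/λ = 1240 / 291.8 = 4.249 eV.
With Z = 3, ΔE = 122.4 × (1/n_f² − 1/n_i²), so 1/n_f² − 1/n_i² = 0.03472.
With n_f = 4: 1/n_i² = 1/16 − 0.03472 = 0.02778, so n_i ≈ 6.00.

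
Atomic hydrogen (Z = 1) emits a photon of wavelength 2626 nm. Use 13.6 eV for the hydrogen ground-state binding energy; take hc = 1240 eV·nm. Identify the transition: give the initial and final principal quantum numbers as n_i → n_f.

The photon energy is ΔE = hc/λ = 1240 / 2626 = 0.4722 eV.
With Z = 1, ΔE = 13.60 × (1/n_f² − 1/n_i²), so 1/n_f² − 1/n_i² = 0.03472.
Trying n_f = 4 gives 1/n_i² = 0.02778, i.e. n_i ≈ 6; this pair matches.

n_i = 6, n_f = 4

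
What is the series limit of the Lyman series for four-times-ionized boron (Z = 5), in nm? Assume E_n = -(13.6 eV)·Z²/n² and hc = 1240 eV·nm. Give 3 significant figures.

3.65 nm

The Lyman series has lower level n_f = 1; the series limit corresponds to n_i → ∞.
ΔE_max = 13.6 × 25 / 1² = 340.0 eV.
λ_min = 1240 / 340.0 = 3.65 nm.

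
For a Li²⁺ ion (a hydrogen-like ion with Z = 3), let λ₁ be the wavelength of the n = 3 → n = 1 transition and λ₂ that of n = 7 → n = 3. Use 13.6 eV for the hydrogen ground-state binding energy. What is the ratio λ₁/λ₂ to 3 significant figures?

0.102

λ ∝ 1/ΔE ∝ 1/(1/n_f² − 1/n_i²), and the Z² and hc factors cancel in the ratio.
λ₁/λ₂ = (1/3² − 1/7²)/(1/1² − 1/3²) = 0.09070/0.8889 = 0.102.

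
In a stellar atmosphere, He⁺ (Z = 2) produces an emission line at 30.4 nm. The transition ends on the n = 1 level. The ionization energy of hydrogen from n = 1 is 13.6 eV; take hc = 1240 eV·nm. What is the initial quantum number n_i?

The photon energy is ΔE = hc/λ = 1240 / 30.4 = 40.79 eV.
With Z = 2, ΔE = 54.40 × (1/n_f² − 1/n_i²), so 1/n_f² − 1/n_i² = 0.7498.
With n_f = 1: 1/n_i² = 1/1 − 0.7498 = 0.2502, so n_i ≈ 2.00.

n_i = 2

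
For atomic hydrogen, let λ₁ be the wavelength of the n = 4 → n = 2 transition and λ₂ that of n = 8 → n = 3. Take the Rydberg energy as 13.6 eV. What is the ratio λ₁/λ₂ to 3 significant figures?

λ ∝ 1/ΔE ∝ 1/(1/n_f² − 1/n_i²), and the Z² and hc factors cancel in the ratio.
λ₁/λ₂ = (1/3² − 1/8²)/(1/2² − 1/4²) = 0.09549/0.1875 = 0.509.

0.509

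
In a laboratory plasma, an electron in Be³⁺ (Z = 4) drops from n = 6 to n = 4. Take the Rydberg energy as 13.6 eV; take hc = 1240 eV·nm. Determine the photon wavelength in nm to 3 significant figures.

For Z = 4 the level energies scale as Z², so the effective Rydberg energy is 13.6 × 16 = 217.6 eV.
ΔE = 217.6 × (1/4² − 1/6²) = 217.6 × 0.03472 = 7.556 eV.
λ = hc/ΔE = 1240 / 7.556 = 164 nm.

164 nm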